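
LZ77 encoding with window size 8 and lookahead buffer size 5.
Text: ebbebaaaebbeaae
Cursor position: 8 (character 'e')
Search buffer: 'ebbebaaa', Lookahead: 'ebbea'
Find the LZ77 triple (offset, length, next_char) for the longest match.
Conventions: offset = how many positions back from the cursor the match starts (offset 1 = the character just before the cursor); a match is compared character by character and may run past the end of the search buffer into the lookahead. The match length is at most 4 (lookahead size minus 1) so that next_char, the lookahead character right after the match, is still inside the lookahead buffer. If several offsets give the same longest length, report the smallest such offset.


Try each offset into the search buffer:
  offset=1 (pos 7, char 'a'): match length 0
  offset=2 (pos 6, char 'a'): match length 0
  offset=3 (pos 5, char 'a'): match length 0
  offset=4 (pos 4, char 'b'): match length 0
  offset=5 (pos 3, char 'e'): match length 2
  offset=6 (pos 2, char 'b'): match length 0
  offset=7 (pos 1, char 'b'): match length 0
  offset=8 (pos 0, char 'e'): match length 4
Longest match has length 4 at offset 8.
next_char = character at position 8 + 4 = 12 -> 'a'

Best match: offset=8, length=4 (matching 'ebbe' starting at position 0)
LZ77 triple: (8, 4, 'a')


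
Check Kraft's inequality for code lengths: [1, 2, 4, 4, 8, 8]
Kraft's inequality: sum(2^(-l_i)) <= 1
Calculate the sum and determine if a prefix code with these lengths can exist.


Sum = 2^(-1) + 2^(-2) + 2^(-4) + 2^(-4) + 2^(-8) + 2^(-8)
    = 0.5 + 0.25 + 0.0625 + 0.0625 + 0.00390625 + 0.00390625
    = 226/256 = 0.8828125
Since 0.8828125 <= 1, Kraft's inequality IS satisfied.
A prefix code with these lengths CAN exist.

Kraft sum = 0.8828125. Satisfied.


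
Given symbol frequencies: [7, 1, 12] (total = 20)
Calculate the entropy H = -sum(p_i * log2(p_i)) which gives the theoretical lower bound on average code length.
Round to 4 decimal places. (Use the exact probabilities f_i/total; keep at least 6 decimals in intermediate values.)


Per-symbol terms -p_i * log2(p_i) with p_i = f_i/20:
  p = 7/20 = 0.350000: log2(p) = -1.514573, -p*log2(p) = 0.530101
  p = 1/20 = 0.050000: log2(p) = -4.321928, -p*log2(p) = 0.216096
  p = 12/20 = 0.600000: log2(p) = -0.736966, -p*log2(p) = 0.442179
H = 0.530101 + 0.216096 + 0.442179 = 1.188376

H = 1.1884 bits/symbol


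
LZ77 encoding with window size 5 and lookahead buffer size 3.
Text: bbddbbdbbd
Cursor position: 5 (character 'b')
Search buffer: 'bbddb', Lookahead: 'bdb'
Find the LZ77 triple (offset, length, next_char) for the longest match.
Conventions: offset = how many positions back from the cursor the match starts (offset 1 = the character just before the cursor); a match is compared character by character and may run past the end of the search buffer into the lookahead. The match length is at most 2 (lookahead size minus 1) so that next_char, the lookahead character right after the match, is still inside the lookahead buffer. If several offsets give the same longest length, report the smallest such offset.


Try each offset into the search buffer:
  offset=1 (pos 4, char 'b'): match length 1
  offset=2 (pos 3, char 'd'): match length 0
  offset=3 (pos 2, char 'd'): match length 0
  offset=4 (pos 1, char 'b'): match length 2
  offset=5 (pos 0, char 'b'): match length 1
Longest match has length 2 at offset 4.
next_char = character at position 5 + 2 = 7 -> 'b'

Best match: offset=4, length=2 (matching 'bd' starting at position 1)
LZ77 triple: (4, 2, 'b')


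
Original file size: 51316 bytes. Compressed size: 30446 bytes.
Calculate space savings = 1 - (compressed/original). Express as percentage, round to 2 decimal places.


ratio = compressed/original = 30446/51316 = 0.593304
savings = 1 - ratio = 1 - 0.593304 = 0.406696
as a percentage: 0.406696 * 100 = 40.67%

Space savings = 1 - 30446/51316 = 40.67%


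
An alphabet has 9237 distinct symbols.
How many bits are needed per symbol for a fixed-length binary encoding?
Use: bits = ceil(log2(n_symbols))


log2(9237) = 13.1732
Bracket: 2^13 = 8192 < 9237 <= 2^14 = 16384
So ceil(log2(9237)) = 14

bits = ceil(log2(9237)) = ceil(13.1732) = 14 bits


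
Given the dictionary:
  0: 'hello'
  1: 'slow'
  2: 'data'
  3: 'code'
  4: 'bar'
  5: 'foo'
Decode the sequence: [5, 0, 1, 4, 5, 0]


Look up each index in the dictionary:
  5 -> 'foo'
  0 -> 'hello'
  1 -> 'slow'
  4 -> 'bar'
  5 -> 'foo'
  0 -> 'hello'

Decoded: "foo hello slow bar foo hello"


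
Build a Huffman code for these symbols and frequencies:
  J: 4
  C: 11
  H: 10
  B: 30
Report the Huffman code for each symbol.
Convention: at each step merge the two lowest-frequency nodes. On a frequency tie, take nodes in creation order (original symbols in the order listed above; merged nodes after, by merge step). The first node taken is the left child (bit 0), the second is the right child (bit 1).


Huffman tree construction:
Step 1: Merge J(4) + H(10) = 14
Step 2: Merge C(11) + (J+H)(14) = 25
Step 3: Merge (C+(J+H))(25) + B(30) = 55
Read each symbol's code off the tree from the root (left child = 0, right child = 1).

Codes:
  J: 010 (length 3)
  C: 00 (length 2)
  H: 011 (length 3)
  B: 1 (length 1)
Average code length: 94/55 = 1.7091 bits/symbol


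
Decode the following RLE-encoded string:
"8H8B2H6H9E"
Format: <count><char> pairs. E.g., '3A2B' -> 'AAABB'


Expanding each <count><char> pair:
  8H -> 'HHHHHHHH'
  8B -> 'BBBBBBBB'
  2H -> 'HH'
  6H -> 'HHHHHH'
  9E -> 'EEEEEEEEE'

Decoded = HHHHHHHHBBBBBBBBHHHHHHHHEEEEEEEEE


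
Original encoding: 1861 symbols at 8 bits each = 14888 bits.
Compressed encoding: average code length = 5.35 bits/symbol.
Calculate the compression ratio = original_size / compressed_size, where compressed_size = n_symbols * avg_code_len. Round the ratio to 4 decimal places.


original_size = n_symbols * orig_bits = 1861 * 8 = 14888 bits
compressed_size = n_symbols * avg_code_len = 1861 * 5.35 = 9956.35 bits
ratio = original_size / compressed_size = 14888 / 9956.35 = 1.4953

Compression ratio = 1.4953


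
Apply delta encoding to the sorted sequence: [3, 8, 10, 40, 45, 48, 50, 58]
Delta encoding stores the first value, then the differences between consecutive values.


First value: 3
Deltas:
  8 - 3 = 5
  10 - 8 = 2
  40 - 10 = 30
  45 - 40 = 5
  48 - 45 = 3
  50 - 48 = 2
  58 - 50 = 8


Delta encoded: [3, 5, 2, 30, 5, 3, 2, 8]


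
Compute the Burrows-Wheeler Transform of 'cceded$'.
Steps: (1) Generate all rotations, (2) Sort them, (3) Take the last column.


Rotations (sorted):
  0: $cceded -> last char: d
  1: cceded$ -> last char: $
  2: ceded$c -> last char: c
  3: d$ccede -> last char: e
  4: ded$cce -> last char: e
  5: ed$cced -> last char: d
  6: eded$cc -> last char: c


BWT = d$ceedc


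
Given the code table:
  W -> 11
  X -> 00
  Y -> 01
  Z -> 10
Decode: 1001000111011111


Decoding:
10 -> Z
01 -> Y
00 -> X
01 -> Y
11 -> W
01 -> Y
11 -> W
11 -> W


Result: ZYXYWYWW


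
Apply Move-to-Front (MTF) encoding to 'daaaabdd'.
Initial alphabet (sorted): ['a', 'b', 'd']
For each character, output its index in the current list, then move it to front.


MTF encoding:
'd': index 2 in ['a', 'b', 'd'] -> ['d', 'a', 'b']
'a': index 1 in ['d', 'a', 'b'] -> ['a', 'd', 'b']
'a': index 0 in ['a', 'd', 'b'] -> ['a', 'd', 'b']
'a': index 0 in ['a', 'd', 'b'] -> ['a', 'd', 'b']
'a': index 0 in ['a', 'd', 'b'] -> ['a', 'd', 'b']
'b': index 2 in ['a', 'd', 'b'] -> ['b', 'a', 'd']
'd': index 2 in ['b', 'a', 'd'] -> ['d', 'b', 'a']
'd': index 0 in ['d', 'b', 'a'] -> ['d', 'b', 'a']


Output: [2, 1, 0, 0, 0, 2, 2, 0]


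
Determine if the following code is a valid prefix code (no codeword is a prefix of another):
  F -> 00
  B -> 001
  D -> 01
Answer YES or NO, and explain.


Checking each pair (does one codeword prefix another?):
  F='00' vs B='001': prefix -- VIOLATION

NO -- this is NOT a valid prefix code. F (00) is a prefix of B (001).


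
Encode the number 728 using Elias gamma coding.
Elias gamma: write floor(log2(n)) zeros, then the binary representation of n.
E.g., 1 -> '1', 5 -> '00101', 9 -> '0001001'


num_bits = floor(log2(728)) + 1 = 10
leading_zeros = num_bits - 1 = 9
binary(728) = 1011011000

Elias gamma(728) = '000000000' + '1011011000' = 0000000001011011000 (19 bits)


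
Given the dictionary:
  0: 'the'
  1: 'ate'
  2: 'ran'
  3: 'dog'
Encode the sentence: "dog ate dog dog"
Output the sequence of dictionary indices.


Look up each word in the dictionary:
  'dog' -> 3
  'ate' -> 1
  'dog' -> 3
  'dog' -> 3

Encoded: [3, 1, 3, 3]


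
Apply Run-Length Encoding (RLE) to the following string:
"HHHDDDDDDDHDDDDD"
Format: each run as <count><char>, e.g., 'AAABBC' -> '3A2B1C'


Scanning runs left to right:
  i=0: run of 'H' x 3 -> '3H'
  i=3: run of 'D' x 7 -> '7D'
  i=10: run of 'H' x 1 -> '1H'
  i=11: run of 'D' x 5 -> '5D'

RLE = 3H7D1H5D


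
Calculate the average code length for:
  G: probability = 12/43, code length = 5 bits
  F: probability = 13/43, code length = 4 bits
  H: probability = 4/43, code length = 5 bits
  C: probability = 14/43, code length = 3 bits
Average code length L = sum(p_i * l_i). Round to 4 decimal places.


Weighted contributions p_i * l_i:
  G: (12/43) * 5 = 60/43
  F: (13/43) * 4 = 52/43
  H: (4/43) * 5 = 20/43
  C: (14/43) * 3 = 42/43
Sum = (60 + 52 + 20 + 42)/43 = 174/43

L = 174/43 = 4.0465 bits/symbol


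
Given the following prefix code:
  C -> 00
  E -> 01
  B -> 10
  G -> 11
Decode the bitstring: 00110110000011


Decoding step by step:
Bits 00 -> C
Bits 11 -> G
Bits 01 -> E
Bits 10 -> B
Bits 00 -> C
Bits 00 -> C
Bits 11 -> G


Decoded message: CGEBCCG


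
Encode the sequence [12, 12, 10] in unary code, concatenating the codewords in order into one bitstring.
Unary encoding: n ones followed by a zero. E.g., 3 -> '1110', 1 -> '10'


Encode each number as n ones followed by a terminating 0:
  12 -> 1111111111110 (13 bits)
  12 -> 1111111111110 (13 bits)
  10 -> 11111111110 (11 bits)
Total length = 13 + 13 + 11 = 37 bits.

Unary([12, 12, 10]) = 1111111111110111111111111011111111110 (37 bits)


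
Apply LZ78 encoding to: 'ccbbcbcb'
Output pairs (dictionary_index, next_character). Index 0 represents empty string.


LZ78 encoding steps:
Dictionary: {0: ''}
Step 1: w='' (idx 0), next='c' -> output (0, 'c'), add 'c' as idx 1
Step 2: w='c' (idx 1), next='b' -> output (1, 'b'), add 'cb' as idx 2
Step 3: w='' (idx 0), next='b' -> output (0, 'b'), add 'b' as idx 3
Step 4: w='cb' (idx 2), next='c' -> output (2, 'c'), add 'cbc' as idx 4
Step 5: w='b' (idx 3), end of input -> output (3, '')


Encoded: [(0, 'c'), (1, 'b'), (0, 'b'), (2, 'c'), (3, '')]


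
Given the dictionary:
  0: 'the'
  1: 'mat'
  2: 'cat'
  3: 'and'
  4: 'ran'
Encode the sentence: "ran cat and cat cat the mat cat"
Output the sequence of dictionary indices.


Look up each word in the dictionary:
  'ran' -> 4
  'cat' -> 2
  'and' -> 3
  'cat' -> 2
  'cat' -> 2
  'the' -> 0
  'mat' -> 1
  'cat' -> 2

Encoded: [4, 2, 3, 2, 2, 0, 1, 2]


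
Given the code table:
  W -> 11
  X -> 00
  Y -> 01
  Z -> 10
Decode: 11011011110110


Decoding:
11 -> W
01 -> Y
10 -> Z
11 -> W
11 -> W
01 -> Y
10 -> Z


Result: WYZWWYZ


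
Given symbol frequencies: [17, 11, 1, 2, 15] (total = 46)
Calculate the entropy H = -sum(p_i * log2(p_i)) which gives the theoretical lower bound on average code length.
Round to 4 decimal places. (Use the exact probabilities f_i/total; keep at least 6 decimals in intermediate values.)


Per-symbol terms -p_i * log2(p_i) with p_i = f_i/46:
  p = 17/46 = 0.369565: log2(p) = -1.436099, -p*log2(p) = 0.530732
  p = 11/46 = 0.239130: log2(p) = -2.064130, -p*log2(p) = 0.493596
  p = 1/46 = 0.021739: log2(p) = -5.523562, -p*log2(p) = 0.120077
  p = 2/46 = 0.043478: log2(p) = -4.523562, -p*log2(p) = 0.196677
  p = 15/46 = 0.326087: log2(p) = -1.616671, -p*log2(p) = 0.527175
H = 0.530732 + 0.493596 + 0.120077 + 0.196677 + 0.527175 = 1.868257

H = 1.8683 bits/symbol


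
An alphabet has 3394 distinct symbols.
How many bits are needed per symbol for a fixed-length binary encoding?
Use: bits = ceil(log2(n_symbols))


log2(3394) = 11.7288
Bracket: 2^11 = 2048 < 3394 <= 2^12 = 4096
So ceil(log2(3394)) = 12

bits = ceil(log2(3394)) = ceil(11.7288) = 12 bits


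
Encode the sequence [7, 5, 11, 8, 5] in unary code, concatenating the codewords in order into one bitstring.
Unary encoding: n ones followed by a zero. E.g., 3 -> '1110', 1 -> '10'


Encode each number as n ones followed by a terminating 0:
  7 -> 11111110 (8 bits)
  5 -> 111110 (6 bits)
  11 -> 111111111110 (12 bits)
  8 -> 111111110 (9 bits)
  5 -> 111110 (6 bits)
Total length = 8 + 6 + 12 + 9 + 6 = 41 bits.

Unary([7, 5, 11, 8, 5]) = 11111110111110111111111110111111110111110 (41 bits)


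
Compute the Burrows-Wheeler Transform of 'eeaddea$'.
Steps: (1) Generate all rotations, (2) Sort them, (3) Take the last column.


Rotations (sorted):
  0: $eeaddea -> last char: a
  1: a$eeadde -> last char: e
  2: addea$ee -> last char: e
  3: ddea$eea -> last char: a
  4: dea$eead -> last char: d
  5: ea$eeadd -> last char: d
  6: eaddea$e -> last char: e
  7: eeaddea$ -> last char: $


BWT = aeeadde$


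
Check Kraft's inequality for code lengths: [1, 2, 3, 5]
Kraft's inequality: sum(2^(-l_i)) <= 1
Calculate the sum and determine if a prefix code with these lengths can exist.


Sum = 2^(-1) + 2^(-2) + 2^(-3) + 2^(-5)
    = 0.5 + 0.25 + 0.125 + 0.03125
    = 29/32 = 0.90625
Since 0.90625 <= 1, Kraft's inequality IS satisfied.
A prefix code with these lengths CAN exist.

Kraft sum = 0.90625. Satisfied.


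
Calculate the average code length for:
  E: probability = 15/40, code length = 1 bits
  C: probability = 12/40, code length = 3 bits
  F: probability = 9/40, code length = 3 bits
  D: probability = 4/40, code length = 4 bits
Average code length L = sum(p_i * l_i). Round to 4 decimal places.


Weighted contributions p_i * l_i:
  E: (15/40) * 1 = 15/40
  C: (12/40) * 3 = 36/40
  F: (9/40) * 3 = 27/40
  D: (4/40) * 4 = 16/40
Sum = (15 + 36 + 27 + 16)/40 = 94/40

L = 94/40 = 2.3500 bits/symbol


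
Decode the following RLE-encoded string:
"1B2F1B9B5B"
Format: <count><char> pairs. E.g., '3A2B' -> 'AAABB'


Expanding each <count><char> pair:
  1B -> 'B'
  2F -> 'FF'
  1B -> 'B'
  9B -> 'BBBBBBBBB'
  5B -> 'BBBBB'

Decoded = BFFBBBBBBBBBBBBBBB


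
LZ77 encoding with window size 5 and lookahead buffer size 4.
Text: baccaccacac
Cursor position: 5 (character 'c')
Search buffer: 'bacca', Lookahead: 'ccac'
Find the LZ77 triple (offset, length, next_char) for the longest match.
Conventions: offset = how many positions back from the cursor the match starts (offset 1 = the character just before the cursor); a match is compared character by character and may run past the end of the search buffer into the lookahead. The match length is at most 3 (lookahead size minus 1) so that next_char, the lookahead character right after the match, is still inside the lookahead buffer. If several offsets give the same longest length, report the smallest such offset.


Try each offset into the search buffer:
  offset=1 (pos 4, char 'a'): match length 0
  offset=2 (pos 3, char 'c'): match length 1
  offset=3 (pos 2, char 'c'): match length 3
  offset=4 (pos 1, char 'a'): match length 0
  offset=5 (pos 0, char 'b'): match length 0
Longest match has length 3 at offset 3.
next_char = character at position 5 + 3 = 8 -> 'c'

Best match: offset=3, length=3 (matching 'cca' starting at position 2)
LZ77 triple: (3, 3, 'c')


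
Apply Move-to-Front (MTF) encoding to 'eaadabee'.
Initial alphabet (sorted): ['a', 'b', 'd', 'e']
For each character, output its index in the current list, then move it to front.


MTF encoding:
'e': index 3 in ['a', 'b', 'd', 'e'] -> ['e', 'a', 'b', 'd']
'a': index 1 in ['e', 'a', 'b', 'd'] -> ['a', 'e', 'b', 'd']
'a': index 0 in ['a', 'e', 'b', 'd'] -> ['a', 'e', 'b', 'd']
'd': index 3 in ['a', 'e', 'b', 'd'] -> ['d', 'a', 'e', 'b']
'a': index 1 in ['d', 'a', 'e', 'b'] -> ['a', 'd', 'e', 'b']
'b': index 3 in ['a', 'd', 'e', 'b'] -> ['b', 'a', 'd', 'e']
'e': index 3 in ['b', 'a', 'd', 'e'] -> ['e', 'b', 'a', 'd']
'e': index 0 in ['e', 'b', 'a', 'd'] -> ['e', 'b', 'a', 'd']


Output: [3, 1, 0, 3, 1, 3, 3, 0]


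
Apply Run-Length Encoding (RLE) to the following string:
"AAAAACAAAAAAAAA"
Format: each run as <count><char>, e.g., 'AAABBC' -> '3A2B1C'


Scanning runs left to right:
  i=0: run of 'A' x 5 -> '5A'
  i=5: run of 'C' x 1 -> '1C'
  i=6: run of 'A' x 9 -> '9A'

RLE = 5A1C9A


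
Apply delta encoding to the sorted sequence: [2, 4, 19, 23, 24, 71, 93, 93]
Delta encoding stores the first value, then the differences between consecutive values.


First value: 2
Deltas:
  4 - 2 = 2
  19 - 4 = 15
  23 - 19 = 4
  24 - 23 = 1
  71 - 24 = 47
  93 - 71 = 22
  93 - 93 = 0


Delta encoded: [2, 2, 15, 4, 1, 47, 22, 0]


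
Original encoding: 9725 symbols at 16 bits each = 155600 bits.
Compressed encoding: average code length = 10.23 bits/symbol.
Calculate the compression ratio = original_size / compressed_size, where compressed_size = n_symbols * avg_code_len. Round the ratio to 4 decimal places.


original_size = n_symbols * orig_bits = 9725 * 16 = 155600 bits
compressed_size = n_symbols * avg_code_len = 9725 * 10.23 = 99486.75 bits
ratio = original_size / compressed_size = 155600 / 99486.75 = 1.564

Compression ratio = 1.564


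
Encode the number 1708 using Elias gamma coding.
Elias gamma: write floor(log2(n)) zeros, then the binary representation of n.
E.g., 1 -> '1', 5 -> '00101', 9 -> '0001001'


num_bits = floor(log2(1708)) + 1 = 11
leading_zeros = num_bits - 1 = 10
binary(1708) = 11010101100

Elias gamma(1708) = '0000000000' + '11010101100' = 000000000011010101100 (21 bits)


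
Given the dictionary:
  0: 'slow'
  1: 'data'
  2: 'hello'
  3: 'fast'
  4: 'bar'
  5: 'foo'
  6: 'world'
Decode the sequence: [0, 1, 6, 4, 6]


Look up each index in the dictionary:
  0 -> 'slow'
  1 -> 'data'
  6 -> 'world'
  4 -> 'bar'
  6 -> 'world'

Decoded: "slow data world bar world"


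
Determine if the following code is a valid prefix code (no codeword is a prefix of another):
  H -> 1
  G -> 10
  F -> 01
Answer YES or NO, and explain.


Checking each pair (does one codeword prefix another?):
  H='1' vs G='10': prefix -- VIOLATION

NO -- this is NOT a valid prefix code. H (1) is a prefix of G (10).


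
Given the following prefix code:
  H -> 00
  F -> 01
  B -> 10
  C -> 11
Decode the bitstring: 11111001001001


Decoding step by step:
Bits 11 -> C
Bits 11 -> C
Bits 10 -> B
Bits 01 -> F
Bits 00 -> H
Bits 10 -> B
Bits 01 -> F


Decoded message: CCBFHBF


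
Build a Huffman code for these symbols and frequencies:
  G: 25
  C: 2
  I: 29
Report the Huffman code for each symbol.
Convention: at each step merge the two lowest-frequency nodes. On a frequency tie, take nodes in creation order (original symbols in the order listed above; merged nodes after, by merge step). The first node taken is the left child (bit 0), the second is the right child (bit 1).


Huffman tree construction:
Step 1: Merge C(2) + G(25) = 27
Step 2: Merge (C+G)(27) + I(29) = 56
Read each symbol's code off the tree from the root (left child = 0, right child = 1).

Codes:
  G: 01 (length 2)
  C: 00 (length 2)
  I: 1 (length 1)
Average code length: 83/56 = 1.4821 bits/symbol


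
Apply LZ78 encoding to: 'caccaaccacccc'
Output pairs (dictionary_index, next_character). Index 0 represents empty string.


LZ78 encoding steps:
Dictionary: {0: ''}
Step 1: w='' (idx 0), next='c' -> output (0, 'c'), add 'c' as idx 1
Step 2: w='' (idx 0), next='a' -> output (0, 'a'), add 'a' as idx 2
Step 3: w='c' (idx 1), next='c' -> output (1, 'c'), add 'cc' as idx 3
Step 4: w='a' (idx 2), next='a' -> output (2, 'a'), add 'aa' as idx 4
Step 5: w='cc' (idx 3), next='a' -> output (3, 'a'), add 'cca' as idx 5
Step 6: w='cc' (idx 3), next='c' -> output (3, 'c'), add 'ccc' as idx 6
Step 7: w='c' (idx 1), end of input -> output (1, '')


Encoded: [(0, 'c'), (0, 'a'), (1, 'c'), (2, 'a'), (3, 'a'), (3, 'c'), (1, '')]


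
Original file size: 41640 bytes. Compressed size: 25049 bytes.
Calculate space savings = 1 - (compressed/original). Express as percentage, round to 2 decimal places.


ratio = compressed/original = 25049/41640 = 0.601561
savings = 1 - ratio = 1 - 0.601561 = 0.398439
as a percentage: 0.398439 * 100 = 39.84%

Space savings = 1 - 25049/41640 = 39.84%


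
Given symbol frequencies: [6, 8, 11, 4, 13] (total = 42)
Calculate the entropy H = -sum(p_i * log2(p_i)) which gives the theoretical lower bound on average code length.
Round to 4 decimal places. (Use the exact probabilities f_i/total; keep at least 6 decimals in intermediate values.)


Per-symbol terms -p_i * log2(p_i) with p_i = f_i/42:
  p = 6/42 = 0.142857: log2(p) = -2.807355, -p*log2(p) = 0.401051
  p = 8/42 = 0.190476: log2(p) = -2.392317, -p*log2(p) = 0.455680
  p = 11/42 = 0.261905: log2(p) = -1.932886, -p*log2(p) = 0.506232
  p = 4/42 = 0.095238: log2(p) = -3.392317, -p*log2(p) = 0.323078
  p = 13/42 = 0.309524: log2(p) = -1.691878, -p*log2(p) = 0.523676
H = 0.401051 + 0.455680 + 0.506232 + 0.323078 + 0.523676 = 2.209717

H = 2.2097 bits/symbol


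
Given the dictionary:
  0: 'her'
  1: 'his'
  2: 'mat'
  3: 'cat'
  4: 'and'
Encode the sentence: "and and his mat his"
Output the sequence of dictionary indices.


Look up each word in the dictionary:
  'and' -> 4
  'and' -> 4
  'his' -> 1
  'mat' -> 2
  'his' -> 1

Encoded: [4, 4, 1, 2, 1]


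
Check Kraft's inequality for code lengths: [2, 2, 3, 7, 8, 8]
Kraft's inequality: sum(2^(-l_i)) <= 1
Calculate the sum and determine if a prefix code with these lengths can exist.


Sum = 2^(-2) + 2^(-2) + 2^(-3) + 2^(-7) + 2^(-8) + 2^(-8)
    = 0.25 + 0.25 + 0.125 + 0.0078125 + 0.00390625 + 0.00390625
    = 164/256 = 0.640625
Since 0.640625 <= 1, Kraft's inequality IS satisfied.
A prefix code with these lengths CAN exist.

Kraft sum = 0.640625. Satisfied.


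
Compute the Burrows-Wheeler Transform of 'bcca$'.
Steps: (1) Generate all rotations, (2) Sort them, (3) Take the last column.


Rotations (sorted):
  0: $bcca -> last char: a
  1: a$bcc -> last char: c
  2: bcca$ -> last char: $
  3: ca$bc -> last char: c
  4: cca$b -> last char: b


BWT = ac$cb


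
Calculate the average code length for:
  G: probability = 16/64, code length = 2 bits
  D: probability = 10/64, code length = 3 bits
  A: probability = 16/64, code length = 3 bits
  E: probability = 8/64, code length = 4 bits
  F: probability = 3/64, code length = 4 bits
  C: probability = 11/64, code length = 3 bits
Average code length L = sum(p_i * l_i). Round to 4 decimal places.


Weighted contributions p_i * l_i:
  G: (16/64) * 2 = 32/64
  D: (10/64) * 3 = 30/64
  A: (16/64) * 3 = 48/64
  E: (8/64) * 4 = 32/64
  F: (3/64) * 4 = 12/64
  C: (11/64) * 3 = 33/64
Sum = (32 + 30 + 48 + 32 + 12 + 33)/64 = 187/64

L = 187/64 = 2.9219 bits/symbol


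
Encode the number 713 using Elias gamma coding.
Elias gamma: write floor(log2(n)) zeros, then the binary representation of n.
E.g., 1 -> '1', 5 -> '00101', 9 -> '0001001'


num_bits = floor(log2(713)) + 1 = 10
leading_zeros = num_bits - 1 = 9
binary(713) = 1011001001

Elias gamma(713) = '000000000' + '1011001001' = 0000000001011001001 (19 bits)


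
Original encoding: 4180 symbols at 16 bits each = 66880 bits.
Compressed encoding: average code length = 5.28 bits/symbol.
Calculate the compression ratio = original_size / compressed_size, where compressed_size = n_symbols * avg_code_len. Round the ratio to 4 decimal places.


original_size = n_symbols * orig_bits = 4180 * 16 = 66880 bits
compressed_size = n_symbols * avg_code_len = 4180 * 5.28 = 22070.4 bits
ratio = original_size / compressed_size = 66880 / 22070.4 = 3.0303

Compression ratio = 3.0303


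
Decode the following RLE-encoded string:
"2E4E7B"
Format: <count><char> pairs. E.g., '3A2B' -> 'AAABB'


Expanding each <count><char> pair:
  2E -> 'EE'
  4E -> 'EEEE'
  7B -> 'BBBBBBB'

Decoded = EEEEEEBBBBBBB


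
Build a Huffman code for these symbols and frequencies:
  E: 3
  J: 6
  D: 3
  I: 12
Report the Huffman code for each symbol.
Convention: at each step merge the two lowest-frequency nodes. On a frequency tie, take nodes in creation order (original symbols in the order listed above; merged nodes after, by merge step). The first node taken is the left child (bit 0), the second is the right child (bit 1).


Huffman tree construction:
Step 1: Merge E(3) + D(3) = 6
Step 2: Merge J(6) + (E+D)(6) = 12
Step 3: Merge I(12) + (J+(E+D))(12) = 24
Read each symbol's code off the tree from the root (left child = 0, right child = 1).

Codes:
  E: 110 (length 3)
  J: 10 (length 2)
  D: 111 (length 3)
  I: 0 (length 1)
Average code length: 42/24 = 1.7500 bits/symbol


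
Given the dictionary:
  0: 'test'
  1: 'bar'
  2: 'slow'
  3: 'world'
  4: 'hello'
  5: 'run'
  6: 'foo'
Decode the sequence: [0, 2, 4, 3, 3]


Look up each index in the dictionary:
  0 -> 'test'
  2 -> 'slow'
  4 -> 'hello'
  3 -> 'world'
  3 -> 'world'

Decoded: "test slow hello world world"


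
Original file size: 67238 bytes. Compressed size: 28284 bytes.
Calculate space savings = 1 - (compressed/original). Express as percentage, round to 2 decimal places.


ratio = compressed/original = 28284/67238 = 0.420655
savings = 1 - ratio = 1 - 0.420655 = 0.579345
as a percentage: 0.579345 * 100 = 57.93%

Space savings = 1 - 28284/67238 = 57.93%


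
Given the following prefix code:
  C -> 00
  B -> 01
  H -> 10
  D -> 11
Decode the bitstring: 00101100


Decoding step by step:
Bits 00 -> C
Bits 10 -> H
Bits 11 -> D
Bits 00 -> C


Decoded message: CHDC


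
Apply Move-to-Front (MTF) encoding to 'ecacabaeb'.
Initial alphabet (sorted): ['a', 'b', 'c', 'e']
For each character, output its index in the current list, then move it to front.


MTF encoding:
'e': index 3 in ['a', 'b', 'c', 'e'] -> ['e', 'a', 'b', 'c']
'c': index 3 in ['e', 'a', 'b', 'c'] -> ['c', 'e', 'a', 'b']
'a': index 2 in ['c', 'e', 'a', 'b'] -> ['a', 'c', 'e', 'b']
'c': index 1 in ['a', 'c', 'e', 'b'] -> ['c', 'a', 'e', 'b']
'a': index 1 in ['c', 'a', 'e', 'b'] -> ['a', 'c', 'e', 'b']
'b': index 3 in ['a', 'c', 'e', 'b'] -> ['b', 'a', 'c', 'e']
'a': index 1 in ['b', 'a', 'c', 'e'] -> ['a', 'b', 'c', 'e']
'e': index 3 in ['a', 'b', 'c', 'e'] -> ['e', 'a', 'b', 'c']
'b': index 2 in ['e', 'a', 'b', 'c'] -> ['b', 'e', 'a', 'c']


Output: [3, 3, 2, 1, 1, 3, 1, 3, 2]


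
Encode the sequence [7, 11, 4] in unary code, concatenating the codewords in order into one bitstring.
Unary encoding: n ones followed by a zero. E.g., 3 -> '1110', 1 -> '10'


Encode each number as n ones followed by a terminating 0:
  7 -> 11111110 (8 bits)
  11 -> 111111111110 (12 bits)
  4 -> 11110 (5 bits)
Total length = 8 + 12 + 5 = 25 bits.

Unary([7, 11, 4]) = 1111111011111111111011110 (25 bits)


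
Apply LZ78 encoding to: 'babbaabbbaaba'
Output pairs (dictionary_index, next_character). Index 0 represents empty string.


LZ78 encoding steps:
Dictionary: {0: ''}
Step 1: w='' (idx 0), next='b' -> output (0, 'b'), add 'b' as idx 1
Step 2: w='' (idx 0), next='a' -> output (0, 'a'), add 'a' as idx 2
Step 3: w='b' (idx 1), next='b' -> output (1, 'b'), add 'bb' as idx 3
Step 4: w='a' (idx 2), next='a' -> output (2, 'a'), add 'aa' as idx 4
Step 5: w='bb' (idx 3), next='b' -> output (3, 'b'), add 'bbb' as idx 5
Step 6: w='aa' (idx 4), next='b' -> output (4, 'b'), add 'aab' as idx 6
Step 7: w='a' (idx 2), end of input -> output (2, '')


Encoded: [(0, 'b'), (0, 'a'), (1, 'b'), (2, 'a'), (3, 'b'), (4, 'b'), (2, '')]


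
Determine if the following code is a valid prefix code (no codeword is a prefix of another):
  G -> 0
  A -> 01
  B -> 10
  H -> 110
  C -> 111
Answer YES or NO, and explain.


Checking each pair (does one codeword prefix another?):
  G='0' vs A='01': prefix -- VIOLATION

NO -- this is NOT a valid prefix code. G (0) is a prefix of A (01).


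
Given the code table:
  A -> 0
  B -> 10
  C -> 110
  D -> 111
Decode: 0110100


Decoding:
0 -> A
110 -> C
10 -> B
0 -> A


Result: ACBA


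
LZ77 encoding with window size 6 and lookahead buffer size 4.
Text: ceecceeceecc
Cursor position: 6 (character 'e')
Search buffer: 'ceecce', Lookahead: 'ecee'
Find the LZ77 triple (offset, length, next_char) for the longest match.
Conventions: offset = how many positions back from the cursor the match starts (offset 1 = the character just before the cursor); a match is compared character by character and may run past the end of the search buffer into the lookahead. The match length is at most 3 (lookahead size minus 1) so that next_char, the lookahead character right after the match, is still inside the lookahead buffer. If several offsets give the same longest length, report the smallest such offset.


Try each offset into the search buffer:
  offset=1 (pos 5, char 'e'): match length 1
  offset=2 (pos 4, char 'c'): match length 0
  offset=3 (pos 3, char 'c'): match length 0
  offset=4 (pos 2, char 'e'): match length 2
  offset=5 (pos 1, char 'e'): match length 1
  offset=6 (pos 0, char 'c'): match length 0
Longest match has length 2 at offset 4.
next_char = character at position 6 + 2 = 8 -> 'e'

Best match: offset=4, length=2 (matching 'ec' starting at position 2)
LZ77 triple: (4, 2, 'e')


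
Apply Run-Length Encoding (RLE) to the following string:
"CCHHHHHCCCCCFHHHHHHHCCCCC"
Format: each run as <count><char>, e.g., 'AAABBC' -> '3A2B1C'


Scanning runs left to right:
  i=0: run of 'C' x 2 -> '2C'
  i=2: run of 'H' x 5 -> '5H'
  i=7: run of 'C' x 5 -> '5C'
  i=12: run of 'F' x 1 -> '1F'
  i=13: run of 'H' x 7 -> '7H'
  i=20: run of 'C' x 5 -> '5C'

RLE = 2C5H5C1F7H5C


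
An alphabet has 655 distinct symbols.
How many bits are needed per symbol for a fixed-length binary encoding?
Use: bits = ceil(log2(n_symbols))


log2(655) = 9.3554
Bracket: 2^9 = 512 < 655 <= 2^10 = 1024
So ceil(log2(655)) = 10

bits = ceil(log2(655)) = ceil(9.3554) = 10 bits


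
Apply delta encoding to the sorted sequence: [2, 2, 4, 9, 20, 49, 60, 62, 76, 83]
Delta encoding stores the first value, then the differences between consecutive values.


First value: 2
Deltas:
  2 - 2 = 0
  4 - 2 = 2
  9 - 4 = 5
  20 - 9 = 11
  49 - 20 = 29
  60 - 49 = 11
  62 - 60 = 2
  76 - 62 = 14
  83 - 76 = 7


Delta encoded: [2, 0, 2, 5, 11, 29, 11, 2, 14, 7]


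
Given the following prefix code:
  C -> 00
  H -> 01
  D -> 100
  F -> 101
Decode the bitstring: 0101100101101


Decoding step by step:
Bits 01 -> H
Bits 01 -> H
Bits 100 -> D
Bits 101 -> F
Bits 101 -> F


Decoded message: HHDFF


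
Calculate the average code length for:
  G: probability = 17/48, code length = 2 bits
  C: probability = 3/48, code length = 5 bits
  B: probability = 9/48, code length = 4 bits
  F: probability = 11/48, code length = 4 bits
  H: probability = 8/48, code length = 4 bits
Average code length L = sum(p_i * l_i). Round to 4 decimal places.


Weighted contributions p_i * l_i:
  G: (17/48) * 2 = 34/48
  C: (3/48) * 5 = 15/48
  B: (9/48) * 4 = 36/48
  F: (11/48) * 4 = 44/48
  H: (8/48) * 4 = 32/48
Sum = (34 + 15 + 36 + 44 + 32)/48 = 161/48

L = 161/48 = 3.3542 bits/symbol


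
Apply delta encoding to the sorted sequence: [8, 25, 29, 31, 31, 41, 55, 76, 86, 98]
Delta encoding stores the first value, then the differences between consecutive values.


First value: 8
Deltas:
  25 - 8 = 17
  29 - 25 = 4
  31 - 29 = 2
  31 - 31 = 0
  41 - 31 = 10
  55 - 41 = 14
  76 - 55 = 21
  86 - 76 = 10
  98 - 86 = 12


Delta encoded: [8, 17, 4, 2, 0, 10, 14, 21, 10, 12]


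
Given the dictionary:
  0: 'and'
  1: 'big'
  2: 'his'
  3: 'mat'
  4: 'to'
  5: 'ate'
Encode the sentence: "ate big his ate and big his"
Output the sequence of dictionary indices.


Look up each word in the dictionary:
  'ate' -> 5
  'big' -> 1
  'his' -> 2
  'ate' -> 5
  'and' -> 0
  'big' -> 1
  'his' -> 2

Encoded: [5, 1, 2, 5, 0, 1, 2]


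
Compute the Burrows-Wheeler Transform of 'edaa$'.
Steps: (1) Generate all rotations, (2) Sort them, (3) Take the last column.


Rotations (sorted):
  0: $edaa -> last char: a
  1: a$eda -> last char: a
  2: aa$ed -> last char: d
  3: daa$e -> last char: e
  4: edaa$ -> last char: $


BWT = aade$


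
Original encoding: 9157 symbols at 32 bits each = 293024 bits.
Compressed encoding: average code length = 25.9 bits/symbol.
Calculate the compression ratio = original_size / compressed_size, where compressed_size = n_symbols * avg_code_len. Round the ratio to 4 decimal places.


original_size = n_symbols * orig_bits = 9157 * 32 = 293024 bits
compressed_size = n_symbols * avg_code_len = 9157 * 25.9 = 237166.3 bits
ratio = original_size / compressed_size = 293024 / 237166.3 = 1.2355

Compression ratio = 1.2355


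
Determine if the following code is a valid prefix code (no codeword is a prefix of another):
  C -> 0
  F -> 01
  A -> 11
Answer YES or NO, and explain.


Checking each pair (does one codeword prefix another?):
  C='0' vs F='01': prefix -- VIOLATION

NO -- this is NOT a valid prefix code. C (0) is a prefix of F (01).


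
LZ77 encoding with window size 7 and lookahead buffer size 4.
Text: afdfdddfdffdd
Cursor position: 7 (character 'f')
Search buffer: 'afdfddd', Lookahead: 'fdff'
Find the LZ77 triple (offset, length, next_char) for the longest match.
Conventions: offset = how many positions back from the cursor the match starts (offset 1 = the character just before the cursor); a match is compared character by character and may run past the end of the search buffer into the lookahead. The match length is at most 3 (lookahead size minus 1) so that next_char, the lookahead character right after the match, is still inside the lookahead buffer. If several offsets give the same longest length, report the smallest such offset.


Try each offset into the search buffer:
  offset=1 (pos 6, char 'd'): match length 0
  offset=2 (pos 5, char 'd'): match length 0
  offset=3 (pos 4, char 'd'): match length 0
  offset=4 (pos 3, char 'f'): match length 2
  offset=5 (pos 2, char 'd'): match length 0
  offset=6 (pos 1, char 'f'): match length 3
  offset=7 (pos 0, char 'a'): match length 0
Longest match has length 3 at offset 6.
next_char = character at position 7 + 3 = 10 -> 'f'

Best match: offset=6, length=3 (matching 'fdf' starting at position 1)
LZ77 triple: (6, 3, 'f')


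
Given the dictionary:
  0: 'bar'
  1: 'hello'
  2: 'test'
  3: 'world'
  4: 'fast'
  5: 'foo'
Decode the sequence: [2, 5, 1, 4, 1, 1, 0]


Look up each index in the dictionary:
  2 -> 'test'
  5 -> 'foo'
  1 -> 'hello'
  4 -> 'fast'
  1 -> 'hello'
  1 -> 'hello'
  0 -> 'bar'

Decoded: "test foo hello fast hello hello bar"


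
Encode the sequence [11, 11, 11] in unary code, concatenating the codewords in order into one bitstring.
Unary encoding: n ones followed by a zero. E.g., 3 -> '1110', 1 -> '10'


Encode each number as n ones followed by a terminating 0:
  11 -> 111111111110 (12 bits)
  11 -> 111111111110 (12 bits)
  11 -> 111111111110 (12 bits)
Total length = 12 + 12 + 12 = 36 bits.

Unary([11, 11, 11]) = 111111111110111111111110111111111110 (36 bits)


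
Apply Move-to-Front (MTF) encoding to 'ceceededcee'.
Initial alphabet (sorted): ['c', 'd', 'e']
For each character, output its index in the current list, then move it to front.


MTF encoding:
'c': index 0 in ['c', 'd', 'e'] -> ['c', 'd', 'e']
'e': index 2 in ['c', 'd', 'e'] -> ['e', 'c', 'd']
'c': index 1 in ['e', 'c', 'd'] -> ['c', 'e', 'd']
'e': index 1 in ['c', 'e', 'd'] -> ['e', 'c', 'd']
'e': index 0 in ['e', 'c', 'd'] -> ['e', 'c', 'd']
'd': index 2 in ['e', 'c', 'd'] -> ['d', 'e', 'c']
'e': index 1 in ['d', 'e', 'c'] -> ['e', 'd', 'c']
'd': index 1 in ['e', 'd', 'c'] -> ['d', 'e', 'c']
'c': index 2 in ['d', 'e', 'c'] -> ['c', 'd', 'e']
'e': index 2 in ['c', 'd', 'e'] -> ['e', 'c', 'd']
'e': index 0 in ['e', 'c', 'd'] -> ['e', 'c', 'd']


Output: [0, 2, 1, 1, 0, 2, 1, 1, 2, 2, 0]


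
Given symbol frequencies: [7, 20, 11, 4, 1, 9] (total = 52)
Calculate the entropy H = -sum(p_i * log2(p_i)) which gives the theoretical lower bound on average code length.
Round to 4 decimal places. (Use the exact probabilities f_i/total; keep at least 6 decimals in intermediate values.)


Per-symbol terms -p_i * log2(p_i) with p_i = f_i/52:
  p = 7/52 = 0.134615: log2(p) = -2.893085, -p*log2(p) = 0.389454
  p = 20/52 = 0.384615: log2(p) = -1.378512, -p*log2(p) = 0.530197
  p = 11/52 = 0.211538: log2(p) = -2.241008, -p*log2(p) = 0.474059
  p = 4/52 = 0.076923: log2(p) = -3.700440, -p*log2(p) = 0.284649
  p = 1/52 = 0.019231: log2(p) = -5.700440, -p*log2(p) = 0.109624
  p = 9/52 = 0.173077: log2(p) = -2.530515, -p*log2(p) = 0.437974
H = 0.389454 + 0.530197 + 0.474059 + 0.284649 + 0.109624 + 0.437974 = 2.225957

H = 2.226 bits/symbol


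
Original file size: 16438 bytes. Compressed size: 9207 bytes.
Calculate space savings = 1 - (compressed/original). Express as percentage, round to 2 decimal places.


ratio = compressed/original = 9207/16438 = 0.560105
savings = 1 - ratio = 1 - 0.560105 = 0.439895
as a percentage: 0.439895 * 100 = 43.99%

Space savings = 1 - 9207/16438 = 43.99%


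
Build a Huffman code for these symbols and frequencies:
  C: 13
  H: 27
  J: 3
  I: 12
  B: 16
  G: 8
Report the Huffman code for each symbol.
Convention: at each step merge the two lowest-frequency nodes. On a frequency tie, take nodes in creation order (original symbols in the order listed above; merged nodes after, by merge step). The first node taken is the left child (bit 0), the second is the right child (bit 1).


Huffman tree construction:
Step 1: Merge J(3) + G(8) = 11
Step 2: Merge (J+G)(11) + I(12) = 23
Step 3: Merge C(13) + B(16) = 29
Step 4: Merge ((J+G)+I)(23) + H(27) = 50
Step 5: Merge (C+B)(29) + (((J+G)+I)+H)(50) = 79
Read each symbol's code off the tree from the root (left child = 0, right child = 1).

Codes:
  C: 00 (length 2)
  H: 11 (length 2)
  J: 1000 (length 4)
  I: 101 (length 3)
  B: 01 (length 2)
  G: 1001 (length 4)
Average code length: 192/79 = 2.4304 bits/symbol


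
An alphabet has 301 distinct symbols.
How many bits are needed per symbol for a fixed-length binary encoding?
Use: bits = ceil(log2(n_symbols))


log2(301) = 8.2336
Bracket: 2^8 = 256 < 301 <= 2^9 = 512
So ceil(log2(301)) = 9

bits = ceil(log2(301)) = ceil(8.2336) = 9 bits


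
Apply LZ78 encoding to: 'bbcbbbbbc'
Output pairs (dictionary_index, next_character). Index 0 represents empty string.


LZ78 encoding steps:
Dictionary: {0: ''}
Step 1: w='' (idx 0), next='b' -> output (0, 'b'), add 'b' as idx 1
Step 2: w='b' (idx 1), next='c' -> output (1, 'c'), add 'bc' as idx 2
Step 3: w='b' (idx 1), next='b' -> output (1, 'b'), add 'bb' as idx 3
Step 4: w='bb' (idx 3), next='b' -> output (3, 'b'), add 'bbb' as idx 4
Step 5: w='' (idx 0), next='c' -> output (0, 'c'), add 'c' as idx 5


Encoded: [(0, 'b'), (1, 'c'), (1, 'b'), (3, 'b'), (0, 'c')]


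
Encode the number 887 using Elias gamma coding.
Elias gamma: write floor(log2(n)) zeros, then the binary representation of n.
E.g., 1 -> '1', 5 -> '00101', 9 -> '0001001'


num_bits = floor(log2(887)) + 1 = 10
leading_zeros = num_bits - 1 = 9
binary(887) = 1101110111

Elias gamma(887) = '000000000' + '1101110111' = 0000000001101110111 (19 bits)


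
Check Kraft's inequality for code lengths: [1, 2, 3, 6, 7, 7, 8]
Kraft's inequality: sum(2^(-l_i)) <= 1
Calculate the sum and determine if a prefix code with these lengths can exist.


Sum = 2^(-1) + 2^(-2) + 2^(-3) + 2^(-6) + 2^(-7) + 2^(-7) + 2^(-8)
    = 0.5 + 0.25 + 0.125 + 0.015625 + 0.0078125 + 0.0078125 + 0.00390625
    = 233/256 = 0.91015625
Since 0.91015625 <= 1, Kraft's inequality IS satisfied.
A prefix code with these lengths CAN exist.

Kraft sum = 0.91015625. Satisfied.


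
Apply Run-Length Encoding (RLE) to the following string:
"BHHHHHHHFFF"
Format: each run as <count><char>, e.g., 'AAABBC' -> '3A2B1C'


Scanning runs left to right:
  i=0: run of 'B' x 1 -> '1B'
  i=1: run of 'H' x 7 -> '7H'
  i=8: run of 'F' x 3 -> '3F'

RLE = 1B7H3F


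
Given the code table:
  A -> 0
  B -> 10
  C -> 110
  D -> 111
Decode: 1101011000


Decoding:
110 -> C
10 -> B
110 -> C
0 -> A
0 -> A


Result: CBCAA
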